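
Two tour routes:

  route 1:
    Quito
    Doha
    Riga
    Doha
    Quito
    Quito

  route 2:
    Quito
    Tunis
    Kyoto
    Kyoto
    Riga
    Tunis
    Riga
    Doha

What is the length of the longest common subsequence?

3

Taking Quito (route 1 #1, route 2 #1), Riga (route 1 #3, route 2 #7), Doha (route 1 #4, route 2 #8) gives a common subsequence of length 3, and the DP table's final entry dp[6][8] is also 3, so no common subsequence is longer.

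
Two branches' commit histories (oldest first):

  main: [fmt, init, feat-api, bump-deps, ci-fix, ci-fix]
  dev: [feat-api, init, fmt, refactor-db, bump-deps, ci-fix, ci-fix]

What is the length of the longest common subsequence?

4

Pick fmt [1,3]; then bump-deps [4,5]; then ci-fix [5,6]; then ci-fix [6,7]; all 4 commits appear in both, in order. The LCS DP gives dp[6][7] = 4, so this is optimal.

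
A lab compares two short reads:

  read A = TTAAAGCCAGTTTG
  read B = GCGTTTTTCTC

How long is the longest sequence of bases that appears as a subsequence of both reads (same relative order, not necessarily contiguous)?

6

Taking G [6,1], C [8,2], G [10,3], T [11,7], T [12,8], T [13,10] gives a common subsequence of length 6, and the DP table's final entry dp[14][11] is also 6, so no common subsequence is longer.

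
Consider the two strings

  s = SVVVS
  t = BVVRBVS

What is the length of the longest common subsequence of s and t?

One common subsequence of length 4: V [2,2], V [3,3], V [4,6], S [5,7]. The LCS DP gives dp[5][7] = 4, so this is optimal.

4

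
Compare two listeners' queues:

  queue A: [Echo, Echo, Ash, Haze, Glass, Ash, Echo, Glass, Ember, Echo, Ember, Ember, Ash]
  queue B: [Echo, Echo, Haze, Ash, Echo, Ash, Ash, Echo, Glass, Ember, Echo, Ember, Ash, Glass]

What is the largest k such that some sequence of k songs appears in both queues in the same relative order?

Taking Echo (queue A #1, queue B #2); then Echo (queue A #2, queue B #5); then Ash (queue A #3, queue B #6); then Ash (queue A #6, queue B #7); then Echo (queue A #7, queue B #8); then Glass (queue A #8, queue B #9); then Ember (queue A #9, queue B #10); then Echo (queue A #10, queue B #11); then Ember (queue A #12, queue B #12); then Ash (queue A #13, queue B #13) gives a common subsequence of length 10, and the DP table's final entry dp[13][14] is also 10, so no common subsequence is longer.

10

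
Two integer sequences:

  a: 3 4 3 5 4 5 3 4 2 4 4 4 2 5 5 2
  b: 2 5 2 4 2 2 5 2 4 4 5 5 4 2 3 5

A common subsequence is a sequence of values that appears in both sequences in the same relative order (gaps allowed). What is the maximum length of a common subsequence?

Taking 5 at a[4]=b[2] → 4 at a[5]=b[4] → 5 at a[6]=b[7] → 2 at a[9]=b[8] → 4 at a[10]=b[9] → 4 at a[11]=b[10] → 4 at a[12]=b[13] → 2 at a[13]=b[14] → 5 at a[15]=b[16] gives a common subsequence of length 9, and the DP table's final entry dp[16][16] is also 9, so no common subsequence is longer.

9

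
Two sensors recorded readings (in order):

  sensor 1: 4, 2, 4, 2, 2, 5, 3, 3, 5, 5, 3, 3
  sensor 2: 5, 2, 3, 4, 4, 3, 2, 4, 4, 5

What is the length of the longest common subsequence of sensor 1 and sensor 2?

4

Match 4 [1,5] → 2 [2,7] → 4 [3,9] → 5 [10,10] — 4 values in the same relative order in both. The LCS DP gives dp[12][10] = 4, so this is optimal.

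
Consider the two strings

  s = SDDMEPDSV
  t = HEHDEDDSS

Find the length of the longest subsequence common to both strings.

4

Taking D [2,4]; then D [3,6]; then D [7,7]; then S [8,9] gives a common subsequence of length 4. dp[9][9] = 4 confirms this is the maximum.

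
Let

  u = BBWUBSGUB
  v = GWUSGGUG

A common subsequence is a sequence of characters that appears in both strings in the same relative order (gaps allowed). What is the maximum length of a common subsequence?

5

Pick W (u #3, v #2), U (u #4, v #3), S (u #6, v #4), G (u #7, v #6), U (u #8, v #7); all 5 characters appear in both, in order. Since dp[9][8] = 5, nothing longer is possible.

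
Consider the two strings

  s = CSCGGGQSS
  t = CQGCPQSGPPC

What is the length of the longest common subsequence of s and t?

Match C at s[1]=t[1] → C at s[3]=t[4] → Q at s[7]=t[6] → S at s[8]=t[7] — 4 characters in the same relative order in both. Since dp[9][11] = 4, nothing longer is possible.

4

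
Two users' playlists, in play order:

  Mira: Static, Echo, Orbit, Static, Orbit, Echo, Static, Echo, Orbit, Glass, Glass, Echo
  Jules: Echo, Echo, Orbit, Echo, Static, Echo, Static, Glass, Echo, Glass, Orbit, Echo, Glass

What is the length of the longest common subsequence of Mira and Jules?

8

Pick Echo (Mira #2, Jules #2) → Orbit (Mira #3, Jules #3) → Static (Mira #4, Jules #5) → Echo (Mira #6, Jules #6) → Static (Mira #7, Jules #7) → Echo (Mira #8, Jules #9) → Orbit (Mira #9, Jules #11) → Glass (Mira #11, Jules #13); all 8 songs appear in both, in order. dp[12][13] = 8 confirms this is the maximum.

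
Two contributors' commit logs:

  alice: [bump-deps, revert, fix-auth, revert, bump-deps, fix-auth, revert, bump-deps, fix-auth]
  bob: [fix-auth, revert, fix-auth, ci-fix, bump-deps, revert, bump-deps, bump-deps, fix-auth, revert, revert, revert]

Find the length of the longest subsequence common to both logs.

One common subsequence of length 6: revert (alice #2, bob #2), fix-auth (alice #3, bob #3), revert (alice #4, bob #6), bump-deps (alice #5, bob #8), fix-auth (alice #6, bob #9), revert (alice #7, bob #12). dp[9][12] = 6 confirms this is the maximum.

6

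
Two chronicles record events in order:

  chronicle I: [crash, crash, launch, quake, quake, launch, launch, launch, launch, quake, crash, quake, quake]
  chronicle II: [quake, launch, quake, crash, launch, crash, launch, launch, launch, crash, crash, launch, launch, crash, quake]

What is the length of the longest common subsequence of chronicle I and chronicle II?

9

Match crash [1,4], then crash [2,6], then launch [3,7], then launch [6,8], then launch [7,9], then launch [8,12], then launch [9,13], then crash [11,14], then quake [13,15] — 9 events in the same relative order in both. The LCS DP gives dp[13][15] = 9, so this is optimal.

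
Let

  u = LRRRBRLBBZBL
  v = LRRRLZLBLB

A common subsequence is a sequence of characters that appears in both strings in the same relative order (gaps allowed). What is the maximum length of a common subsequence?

Taking L [1,1], then R [3,2], then R [4,3], then R [6,4], then L [7,5], then Z [10,6], then B [11,8], then L [12,9] gives a common subsequence of length 8, and the DP table's final entry dp[12][10] is also 8, so no common subsequence is longer.

8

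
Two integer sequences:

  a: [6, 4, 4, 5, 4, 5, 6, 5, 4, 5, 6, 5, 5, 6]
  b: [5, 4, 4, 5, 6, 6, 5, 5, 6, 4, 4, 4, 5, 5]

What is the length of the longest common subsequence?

9

Taking 4 at a[2]=b[2], then 4 at a[3]=b[3], then 5 at a[4]=b[4], then 6 at a[7]=b[6], then 5 at a[8]=b[7], then 5 at a[10]=b[8], then 6 at a[11]=b[9], then 5 at a[12]=b[13], then 5 at a[13]=b[14] gives a common subsequence of length 9. The LCS DP gives dp[14][14] = 9, so this is optimal.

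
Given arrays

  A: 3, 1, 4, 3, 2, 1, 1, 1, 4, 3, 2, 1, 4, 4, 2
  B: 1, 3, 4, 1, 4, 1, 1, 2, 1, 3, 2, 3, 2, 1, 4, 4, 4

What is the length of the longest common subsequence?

11

One common subsequence of length 11: 3 (A #1, B #2), 1 (A #2, B #4), 4 (A #3, B #5), 1 (A #6, B #6), 1 (A #7, B #7), 1 (A #8, B #9), 3 (A #10, B #12), 2 (A #11, B #13), 1 (A #12, B #14), 4 (A #13, B #16), 4 (A #14, B #17). dp[15][17] = 11 confirms this is the maximum.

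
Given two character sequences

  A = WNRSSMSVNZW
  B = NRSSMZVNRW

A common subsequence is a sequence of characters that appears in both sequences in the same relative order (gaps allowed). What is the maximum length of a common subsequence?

8

Let dp[i][j] be the LCS length of the first i characters of A and the first j characters of B. dp[i][j] = dp[i-1][j-1]+1 when the i-th and j-th characters match, else max(dp[i-1][j], dp[i][j-1]).
    ·  N  R  S  S  M  Z  V  N  R  W
 ·  0  0  0  0  0  0  0  0  0  0  0
 W  0  0  0  0  0  0  0  0  0  0  1
 N  0  1  1  1  1  1  1  1  1  1  1
 R  0  1  2  2  2  2  2  2  2  2  2
 S  0  1  2  3  3  3  3  3  3  3  3
 S  0  1  2  3  4  4  4  4  4  4  4
 M  0  1  2  3  4  5  5  5  5  5  5
 S  0  1  2  3  4  5  5  5  5  5  5
 V  0  1  2  3  4  5  5  6  6  6  6
 N  0  1  2  3  4  5  5  6  7  7  7
 Z  0  1  2  3  4  5  6  6  7  7  7
 W  0  1  2  3  4  5  6  6  7  7  8
dp[11][10] = 8. One LCS (by backtracking along matches): NRSSMVNW.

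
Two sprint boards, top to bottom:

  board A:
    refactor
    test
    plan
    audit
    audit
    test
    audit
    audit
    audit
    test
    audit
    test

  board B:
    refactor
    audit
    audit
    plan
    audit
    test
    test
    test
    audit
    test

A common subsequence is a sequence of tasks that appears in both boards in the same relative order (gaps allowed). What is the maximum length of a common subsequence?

7

Pick refactor at board A[1]=board B[1] → plan at board A[3]=board B[4] → audit at board A[4]=board B[5] → test at board A[6]=board B[7] → test at board A[10]=board B[8] → audit at board A[11]=board B[9] → test at board A[12]=board B[10]; all 7 tasks appear in both, in order. The LCS DP gives dp[12][10] = 7, so this is optimal.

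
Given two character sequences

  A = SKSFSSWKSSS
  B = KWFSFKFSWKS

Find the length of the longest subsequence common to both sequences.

Pick S (A #1, B #4) → K (A #2, B #6) → F (A #4, B #7) → S (A #6, B #8) → W (A #7, B #9) → K (A #8, B #10) → S (A #11, B #11); all 7 characters appear in both, in order, and the DP table's final entry dp[11][11] is also 7, so no common subsequence is longer.

7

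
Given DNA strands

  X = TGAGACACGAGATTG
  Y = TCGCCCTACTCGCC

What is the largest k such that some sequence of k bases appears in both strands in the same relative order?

Match T at X[1]=Y[1]; then G at X[2]=Y[3]; then C at X[6]=Y[6]; then A at X[7]=Y[8]; then C at X[8]=Y[9]; then T at X[13]=Y[10]; then G at X[15]=Y[12] — 7 bases in the same relative order in both. dp[15][14] = 7 confirms this is the maximum.

7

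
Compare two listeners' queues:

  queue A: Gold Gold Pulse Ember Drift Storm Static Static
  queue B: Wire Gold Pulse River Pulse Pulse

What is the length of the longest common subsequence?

2

Taking Gold [1,2], then Pulse [3,6] gives a common subsequence of length 2, and the DP table's final entry dp[8][6] is also 2, so no common subsequence is longer.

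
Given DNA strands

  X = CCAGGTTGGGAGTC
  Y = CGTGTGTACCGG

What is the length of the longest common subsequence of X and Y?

7

One common subsequence of length 7: C [2,1], then G [4,2], then G [5,4], then T [6,5], then T [7,7], then G [10,11], then G [12,12]. dp[14][12] = 7 confirms this is the maximum.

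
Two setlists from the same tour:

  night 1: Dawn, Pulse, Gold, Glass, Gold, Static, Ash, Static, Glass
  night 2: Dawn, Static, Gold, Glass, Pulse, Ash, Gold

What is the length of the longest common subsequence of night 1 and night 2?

Match Dawn (night 1 #1, night 2 #1), Gold (night 1 #3, night 2 #3), Glass (night 1 #4, night 2 #4), Gold (night 1 #5, night 2 #7) — 4 songs in the same relative order in both, and the DP table's final entry dp[9][7] is also 4, so no common subsequence is longer.

4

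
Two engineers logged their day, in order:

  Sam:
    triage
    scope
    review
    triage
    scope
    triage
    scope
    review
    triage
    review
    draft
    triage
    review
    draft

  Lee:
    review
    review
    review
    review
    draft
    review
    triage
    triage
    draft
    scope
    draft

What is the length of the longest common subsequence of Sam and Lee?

One common subsequence of length 6: review (Sam #3, Lee #2) → review (Sam #8, Lee #3) → review (Sam #10, Lee #4) → draft (Sam #11, Lee #5) → triage (Sam #12, Lee #8) → draft (Sam #14, Lee #11). Since dp[14][11] = 6, nothing longer is possible.

6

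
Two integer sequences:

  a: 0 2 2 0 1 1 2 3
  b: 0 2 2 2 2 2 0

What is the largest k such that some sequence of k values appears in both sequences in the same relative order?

Let dp[i][j] be the LCS length of the first i values of a and the first j values of b. dp[i][j] = dp[i-1][j-1]+1 when the i-th and j-th values match, else max(dp[i-1][j], dp[i][j-1]).
    ·  0  2  2  2  2  2  0
 ·  0  0  0  0  0  0  0  0
 0  0  1  1  1  1  1  1  1
 2  0  1  2  2  2  2  2  2
 2  0  1  2  3  3  3  3  3
 0  0  1  2  3  3  3  3  4
 1  0  1  2  3  3  3  3  4
 1  0  1  2  3  3  3  3  4
 2  0  1  2  3  4  4  4  4
 3  0  1  2  3  4  4  4  4
dp[8][7] = 4. One LCS (by backtracking along matches): 0, 2, 2, 0.

4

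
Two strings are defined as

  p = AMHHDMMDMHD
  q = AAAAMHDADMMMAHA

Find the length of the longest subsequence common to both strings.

8

One common subsequence of length 8: A at p[1]=q[4], then M at p[2]=q[5], then H at p[3]=q[6], then D at p[5]=q[9], then M at p[6]=q[10], then M at p[7]=q[11], then M at p[9]=q[12], then H at p[10]=q[14]. dp[11][15] = 8 confirms this is the maximum.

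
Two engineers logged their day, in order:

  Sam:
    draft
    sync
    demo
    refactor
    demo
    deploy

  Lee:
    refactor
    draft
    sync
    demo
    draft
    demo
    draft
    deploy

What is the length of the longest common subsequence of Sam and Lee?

Taking draft (Sam #1, Lee #2); then sync (Sam #2, Lee #3); then demo (Sam #3, Lee #4); then demo (Sam #5, Lee #6); then deploy (Sam #6, Lee #8) gives a common subsequence of length 5, and the DP table's final entry dp[6][8] is also 5, so no common subsequence is longer.

5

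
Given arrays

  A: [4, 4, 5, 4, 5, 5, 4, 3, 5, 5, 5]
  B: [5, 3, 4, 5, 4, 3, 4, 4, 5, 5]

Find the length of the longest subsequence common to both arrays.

7

Let dp[i][j] be the LCS length of the first i values of A and the first j values of B. dp[i][j] = dp[i-1][j-1]+1 when the i-th and j-th values match, else max(dp[i-1][j], dp[i][j-1]).
    ·  5  3  4  5  4  3  4  4  5  5
 ·  0  0  0  0  0  0  0  0  0  0  0
 4  0  0  0  1  1  1  1  1  1  1  1
 4  0  0  0  1  1  2  2  2  2  2  2
 5  0  1  1  1  2  2  2  2  2  3  3
 4  0  1  1  2  2  3  3  3  3  3  3
 5  0  1  1  2  3  3  3  3  3  4  4
 5  0  1  1  2  3  3  3  3  3  4  5
 4  0  1  1  2  3  4  4  4  4  4  5
 3  0  1  2  2  3  4  5  5  5  5  5
 5  0  1  2  2  3  4  5  5  5  6  6
 5  0  1  2  2  3  4  5  5  5  6  7
 5  0  1  2  2  3  4  5  5  5  6  7
dp[11][10] = 7. One LCS (by backtracking along matches): 5, 4, 5, 4, 3, 5, 5.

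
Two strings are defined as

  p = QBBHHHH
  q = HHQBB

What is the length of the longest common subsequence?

3

One common subsequence of length 3: Q (p #1, q #3), B (p #2, q #4), B (p #3, q #5), and the DP table's final entry dp[7][5] is also 3, so no common subsequence is longer.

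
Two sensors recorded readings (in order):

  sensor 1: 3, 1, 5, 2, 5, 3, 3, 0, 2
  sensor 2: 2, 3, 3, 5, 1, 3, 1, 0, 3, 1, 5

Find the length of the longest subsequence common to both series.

Let dp[i][j] be the LCS length of the first i values of sensor 1 and the first j values of sensor 2. dp[i][j] = dp[i-1][j-1]+1 when the i-th and j-th values match, else max(dp[i-1][j], dp[i][j-1]).
    ·  2  3  3  5  1  3  1  0  3  1  5
 ·  0  0  0  0  0  0  0  0  0  0  0  0
 3  0  0  1  1  1  1  1  1  1  1  1  1
 1  0  0  1  1  1  2  2  2  2  2  2  2
 5  0  0  1  1  2  2  2  2  2  2  2  3
 2  0  1  1  1  2  2  2  2  2  2  2  3
 5  0  1  1  1  2  2  2  2  2  2  2  3
 3  0  1  2  2  2  2  3  3  3  3  3  3
 3  0  1  2  3  3  3  3  3  3  4  4  4
 0  0  1  2  3  3  3  3  3  4  4  4  4
 2  0  1  2  3  3  3  3  3  4  4  4  4
dp[9][11] = 4. One LCS (by backtracking along matches): 3, 1, 3, 3.

4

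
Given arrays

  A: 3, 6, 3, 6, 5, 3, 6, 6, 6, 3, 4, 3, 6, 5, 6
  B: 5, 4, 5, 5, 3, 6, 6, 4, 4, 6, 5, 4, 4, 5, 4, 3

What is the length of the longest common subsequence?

One common subsequence of length 7: 5 at A[5]=B[4], then 3 at A[6]=B[5], then 6 at A[7]=B[6], then 6 at A[8]=B[7], then 6 at A[9]=B[10], then 4 at A[11]=B[15], then 3 at A[12]=B[16], and the DP table's final entry dp[15][16] is also 7, so no common subsequence is longer.

7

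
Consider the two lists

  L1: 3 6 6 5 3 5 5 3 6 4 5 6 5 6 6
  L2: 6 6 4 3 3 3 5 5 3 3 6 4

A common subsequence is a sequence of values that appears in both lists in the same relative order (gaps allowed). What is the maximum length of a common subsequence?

8

One common subsequence of length 8: 6 at L1[2]=L2[1], then 6 at L1[3]=L2[2], then 3 at L1[5]=L2[6], then 5 at L1[6]=L2[7], then 5 at L1[7]=L2[8], then 3 at L1[8]=L2[10], then 6 at L1[9]=L2[11], then 4 at L1[10]=L2[12], and the DP table's final entry dp[15][12] is also 8, so no common subsequence is longer.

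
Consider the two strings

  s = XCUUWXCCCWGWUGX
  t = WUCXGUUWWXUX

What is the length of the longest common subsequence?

Taking X at s[1]=t[4], then U at s[3]=t[6], then U at s[4]=t[7], then W at s[5]=t[9], then X at s[6]=t[10], then U at s[13]=t[11], then X at s[15]=t[12] gives a common subsequence of length 7, and the DP table's final entry dp[15][12] is also 7, so no common subsequence is longer.

7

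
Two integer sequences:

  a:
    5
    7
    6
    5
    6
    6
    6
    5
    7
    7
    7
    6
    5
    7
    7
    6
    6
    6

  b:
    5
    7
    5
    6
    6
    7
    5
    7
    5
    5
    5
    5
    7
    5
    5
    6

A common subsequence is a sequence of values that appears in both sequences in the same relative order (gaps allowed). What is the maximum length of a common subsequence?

10

Pick 5 at a[1]=b[1]; then 7 at a[2]=b[2]; then 5 at a[4]=b[3]; then 6 at a[5]=b[4]; then 6 at a[6]=b[5]; then 5 at a[8]=b[7]; then 7 at a[9]=b[8]; then 7 at a[10]=b[13]; then 5 at a[13]=b[15]; then 6 at a[18]=b[16]; all 10 values appear in both, in order. The LCS DP gives dp[18][16] = 10, so this is optimal.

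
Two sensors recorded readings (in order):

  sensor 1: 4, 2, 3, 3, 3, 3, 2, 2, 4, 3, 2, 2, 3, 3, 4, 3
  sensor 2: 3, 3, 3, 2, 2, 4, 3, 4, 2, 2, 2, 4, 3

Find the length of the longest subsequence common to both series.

One common subsequence of length 11: 3 [4,1]; then 3 [5,2]; then 3 [6,3]; then 2 [7,4]; then 2 [8,5]; then 4 [9,6]; then 3 [10,7]; then 2 [11,10]; then 2 [12,11]; then 4 [15,12]; then 3 [16,13]. The LCS DP gives dp[16][13] = 11, so this is optimal.

11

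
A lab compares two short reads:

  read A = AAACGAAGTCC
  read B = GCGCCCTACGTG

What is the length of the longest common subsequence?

Let dp[i][j] be the LCS length of the first i bases of read A and the first j bases of read B. dp[i][j] = dp[i-1][j-1]+1 when the i-th and j-th bases match, else max(dp[i-1][j], dp[i][j-1]).
    ·  G  C  G  C  C  C  T  A  C  G  T  G
 ·  0  0  0  0  0  0  0  0  0  0  0  0  0
 A  0  0  0  0  0  0  0  0  1  1  1  1  1
 A  0  0  0  0  0  0  0  0  1  1  1  1  1
 A  0  0  0  0  0  0  0  0  1  1  1  1  1
 C  0  0  1  1  1  1  1  1  1  2  2  2  2
 G  0  1  1  2  2  2  2  2  2  2  3  3  3
 A  0  1  1  2  2  2  2  2  3  3  3  3  3
 A  0  1  1  2  2  2  2  2  3  3  3  3  3
 G  0  1  1  2  2  2  2  2  3  3  4  4  4
 T  0  1  1  2  2  2  2  3  3  3  4  5  5
 C  0  1  2  2  3  3  3  3  3  4  4  5  5
 C  0  1  2  2  3  4  4  4  4  4  4  5  5
dp[11][12] = 5. One LCS (by backtracking along matches): CGAGT.

5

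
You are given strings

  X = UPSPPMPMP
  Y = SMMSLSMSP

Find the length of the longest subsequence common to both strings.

Match S at X[3]=Y[1]; then M at X[6]=Y[3]; then M at X[8]=Y[7]; then P at X[9]=Y[9] — 4 characters in the same relative order in both, and the DP table's final entry dp[9][9] is also 4, so no common subsequence is longer.

4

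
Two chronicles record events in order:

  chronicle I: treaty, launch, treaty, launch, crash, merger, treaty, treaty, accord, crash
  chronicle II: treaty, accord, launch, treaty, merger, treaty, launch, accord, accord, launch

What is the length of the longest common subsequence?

6

Pick treaty at chronicle I[1]=chronicle II[1]; then launch at chronicle I[2]=chronicle II[3]; then treaty at chronicle I[3]=chronicle II[4]; then merger at chronicle I[6]=chronicle II[5]; then treaty at chronicle I[7]=chronicle II[6]; then accord at chronicle I[9]=chronicle II[9]; all 6 events appear in both, in order. dp[10][10] = 6 confirms this is the maximum.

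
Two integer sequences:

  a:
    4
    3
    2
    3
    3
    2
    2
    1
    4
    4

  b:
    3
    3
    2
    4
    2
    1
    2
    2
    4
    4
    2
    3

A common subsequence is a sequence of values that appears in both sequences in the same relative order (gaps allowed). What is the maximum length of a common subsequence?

7

Pick 3 [4,1]; then 3 [5,2]; then 2 [6,3]; then 2 [7,5]; then 1 [8,6]; then 4 [9,9]; then 4 [10,10]; all 7 values appear in both, in order, and the DP table's final entry dp[10][12] is also 7, so no common subsequence is longer.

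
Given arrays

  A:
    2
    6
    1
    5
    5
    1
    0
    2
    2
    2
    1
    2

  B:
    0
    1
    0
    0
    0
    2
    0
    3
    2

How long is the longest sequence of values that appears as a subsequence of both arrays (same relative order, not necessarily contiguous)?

4

Match 1 [3,2] → 0 [7,5] → 2 [8,6] → 2 [12,9] — 4 values in the same relative order in both. The LCS DP gives dp[12][9] = 4, so this is optimal.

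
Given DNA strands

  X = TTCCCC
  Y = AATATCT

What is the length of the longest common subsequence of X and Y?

Taking T (X #1, Y #3); then T (X #2, Y #5); then C (X #3, Y #6) gives a common subsequence of length 3. Since dp[6][7] = 3, nothing longer is possible.

3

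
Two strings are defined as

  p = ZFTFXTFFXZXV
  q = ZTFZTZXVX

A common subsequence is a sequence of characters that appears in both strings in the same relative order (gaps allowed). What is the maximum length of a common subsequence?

7

Taking Z [1,1], then T [3,2], then F [4,3], then T [6,5], then Z [10,6], then X [11,7], then V [12,8] gives a common subsequence of length 7, and the DP table's final entry dp[12][9] is also 7, so no common subsequence is longer.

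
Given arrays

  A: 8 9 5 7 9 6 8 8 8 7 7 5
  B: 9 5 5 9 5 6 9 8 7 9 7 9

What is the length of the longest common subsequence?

7

Let dp[i][j] be the LCS length of the first i values of A and the first j values of B. dp[i][j] = dp[i-1][j-1]+1 when the i-th and j-th values match, else max(dp[i-1][j], dp[i][j-1]).
    ·  9  5  5  9  5  6  9  8  7  9  7  9
 ·  0  0  0  0  0  0  0  0  0  0  0  0  0
 8  0  0  0  0  0  0  0  0  1  1  1  1  1
 9  0  1  1  1  1  1  1  1  1  1  2  2  2
 5  0  1  2  2  2  2  2  2  2  2  2  2  2
 7  0  1  2  2  2  2  2  2  2  3  3  3  3
 9  0  1  2  2  3  3  3  3  3  3  4  4  4
 6  0  1  2  2  3  3  4  4  4  4  4  4  4
 8  0  1  2  2  3  3  4  4  5  5  5  5  5
 8  0  1  2  2  3  3  4  4  5  5  5  5  5
 8  0  1  2  2  3  3  4  4  5  5  5  5  5
 7  0  1  2  2  3  3  4  4  5  6  6  6  6
 7  0  1  2  2  3  3  4  4  5  6  6  7  7
 5  0  1  2  3  3  4  4  4  5  6  6  7  7
dp[12][12] = 7. One LCS (by backtracking along matches): 9, 5, 9, 6, 8, 7, 7.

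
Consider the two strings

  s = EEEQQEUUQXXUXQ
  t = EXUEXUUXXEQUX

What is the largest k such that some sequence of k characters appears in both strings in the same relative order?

Match E at s[1]=t[1], then E at s[2]=t[4], then U at s[7]=t[6], then U at s[8]=t[7], then X at s[10]=t[8], then X at s[11]=t[9], then U at s[12]=t[12], then X at s[13]=t[13] — 8 characters in the same relative order in both, and the DP table's final entry dp[14][13] is also 8, so no common subsequence is longer.

8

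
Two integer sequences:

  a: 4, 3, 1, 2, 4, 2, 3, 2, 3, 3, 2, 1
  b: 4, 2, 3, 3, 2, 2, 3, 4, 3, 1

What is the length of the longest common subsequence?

One common subsequence of length 7: 4 (a #1, b #1) → 3 (a #2, b #4) → 2 (a #4, b #5) → 2 (a #6, b #6) → 3 (a #7, b #7) → 3 (a #10, b #9) → 1 (a #12, b #10). Since dp[12][10] = 7, nothing longer is possible.

7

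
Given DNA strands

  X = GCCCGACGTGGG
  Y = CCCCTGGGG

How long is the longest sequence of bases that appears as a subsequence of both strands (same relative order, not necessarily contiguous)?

8

Let dp[i][j] be the LCS length of the first i bases of X and the first j bases of Y. dp[i][j] = dp[i-1][j-1]+1 when the i-th and j-th bases match, else max(dp[i-1][j], dp[i][j-1]).
    ·  C  C  C  C  T  G  G  G  G
 ·  0  0  0  0  0  0  0  0  0  0
 G  0  0  0  0  0  0  1  1  1  1
 C  0  1  1  1  1  1  1  1  1  1
 C  0  1  2  2  2  2  2  2  2  2
 C  0  1  2  3  3  3  3  3  3  3
 G  0  1  2  3  3  3  4  4  4  4
 A  0  1  2  3  3  3  4  4  4  4
 C  0  1  2  3  4  4  4  4  4  4
 G  0  1  2  3  4  4  5  5  5  5
 T  0  1  2  3  4  5  5  5  5  5
 G  0  1  2  3  4  5  6  6  6  6
 G  0  1  2  3  4  5  6  7  7  7
 G  0  1  2  3  4  5  6  7  8  8
dp[12][9] = 8. One LCS (by backtracking along matches): CCCCGGGG.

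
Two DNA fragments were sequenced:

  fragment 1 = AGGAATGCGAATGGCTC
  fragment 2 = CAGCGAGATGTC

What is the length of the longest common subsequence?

10

Match A (fragment 1 #1, fragment 2 #2), G (fragment 1 #2, fragment 2 #3), G (fragment 1 #3, fragment 2 #5), A (fragment 1 #5, fragment 2 #6), G (fragment 1 #9, fragment 2 #7), A (fragment 1 #11, fragment 2 #8), T (fragment 1 #12, fragment 2 #9), G (fragment 1 #14, fragment 2 #10), T (fragment 1 #16, fragment 2 #11), C (fragment 1 #17, fragment 2 #12) — 10 bases in the same relative order in both, and the DP table's final entry dp[17][12] is also 10, so no common subsequence is longer.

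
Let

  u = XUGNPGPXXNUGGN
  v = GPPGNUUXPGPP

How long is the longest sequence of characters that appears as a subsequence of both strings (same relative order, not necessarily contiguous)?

One common subsequence of length 6: G at u[3]=v[1]; then P at u[5]=v[3]; then G at u[6]=v[4]; then N at u[10]=v[5]; then U at u[11]=v[7]; then G at u[12]=v[10]. Since dp[14][12] = 6, nothing longer is possible.

6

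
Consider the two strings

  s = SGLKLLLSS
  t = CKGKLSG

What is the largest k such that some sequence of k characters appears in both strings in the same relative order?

Pick G [2,3], then K [4,4], then L [7,5], then S [8,6]; all 4 characters appear in both, in order. The LCS DP gives dp[9][7] = 4, so this is optimal.

4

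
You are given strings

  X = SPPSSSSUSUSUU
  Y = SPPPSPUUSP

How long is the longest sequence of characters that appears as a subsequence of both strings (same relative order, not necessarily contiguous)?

7

Let dp[i][j] be the LCS length of the first i characters of X and the first j characters of Y. dp[i][j] = dp[i-1][j-1]+1 when the i-th and j-th characters match, else max(dp[i-1][j], dp[i][j-1]).
    ·  S  P  P  P  S  P  U  U  S  P
 ·  0  0  0  0  0  0  0  0  0  0  0
 S  0  1  1  1  1  1  1  1  1  1  1
 P  0  1  2  2  2  2  2  2  2  2  2
 P  0  1  2  3  3  3  3  3  3  3  3
 S  0  1  2  3  3  4  4  4  4  4  4
 S  0  1  2  3  3  4  4  4  4  5  5
 S  0  1  2  3  3  4  4  4  4  5  5
 S  0  1  2  3  3  4  4  4  4  5  5
 U  0  1  2  3  3  4  4  5  5  5  5
 S  0  1  2  3  3  4  4  5  5  6  6
 U  0  1  2  3  3  4  4  5  6  6  6
 S  0  1  2  3  3  4  4  5  6  7  7
 U  0  1  2  3  3  4  4  5  6  7  7
 U  0  1  2  3  3  4  4  5  6  7  7
dp[13][10] = 7. One LCS (by backtracking along matches): SPPSUUS.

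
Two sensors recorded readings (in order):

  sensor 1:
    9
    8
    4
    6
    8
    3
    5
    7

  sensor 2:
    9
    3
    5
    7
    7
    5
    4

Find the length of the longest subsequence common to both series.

4

Taking 9 (sensor 1 #1, sensor 2 #1), 3 (sensor 1 #6, sensor 2 #2), 5 (sensor 1 #7, sensor 2 #3), 7 (sensor 1 #8, sensor 2 #5) gives a common subsequence of length 4. dp[8][7] = 4 confirms this is the maximum.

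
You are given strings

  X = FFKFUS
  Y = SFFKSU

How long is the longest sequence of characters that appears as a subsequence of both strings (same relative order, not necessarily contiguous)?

4

One common subsequence of length 4: F [1,2]; then F [2,3]; then K [3,4]; then U [5,6]. The LCS DP gives dp[6][6] = 4, so this is optimal.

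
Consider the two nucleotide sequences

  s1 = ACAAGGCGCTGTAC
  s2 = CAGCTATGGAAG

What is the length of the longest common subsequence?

One common subsequence of length 7: C [2,1], then A [4,2], then G [6,3], then C [7,4], then G [8,8], then G [11,9], then A [13,11]. dp[14][12] = 7 confirms this is the maximum.

7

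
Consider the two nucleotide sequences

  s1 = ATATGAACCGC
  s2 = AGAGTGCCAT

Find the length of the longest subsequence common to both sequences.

Let dp[i][j] be the LCS length of the first i bases of s1 and the first j bases of s2. dp[i][j] = dp[i-1][j-1]+1 when the i-th and j-th bases match, else max(dp[i-1][j], dp[i][j-1]).
    ·  A  G  A  G  T  G  C  C  A  T
 ·  0  0  0  0  0  0  0  0  0  0  0
 A  0  1  1  1  1  1  1  1  1  1  1
 T  0  1  1  1  1  2  2  2  2  2  2
 A  0  1  1  2  2  2  2  2  2  3  3
 T  0  1  1  2  2  3  3  3  3  3  4
 G  0  1  2  2  3  3  4  4  4  4  4
 A  0  1  2  3  3  3  4  4  4  5  5
 A  0  1  2  3  3  3  4  4  4  5  5
 C  0  1  2  3  3  3  4  5  5  5  5
 C  0  1  2  3  3  3  4  5  6  6  6
 G  0  1  2  3  4  4  4  5  6  6  6
 C  0  1  2  3  4  4  4  5  6  6  6
dp[11][10] = 6. One LCS (by backtracking along matches): AATGCC.

6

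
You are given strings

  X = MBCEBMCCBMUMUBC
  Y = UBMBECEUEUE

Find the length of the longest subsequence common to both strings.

6

One common subsequence of length 6: M (X #1, Y #3), B (X #2, Y #4), C (X #3, Y #6), E (X #4, Y #7), U (X #11, Y #8), U (X #13, Y #10), and the DP table's final entry dp[15][11] is also 6, so no common subsequence is longer.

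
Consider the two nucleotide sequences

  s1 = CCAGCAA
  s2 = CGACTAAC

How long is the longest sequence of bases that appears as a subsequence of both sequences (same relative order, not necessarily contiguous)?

5

Pick C at s1[1]=s2[1], then A at s1[3]=s2[3], then C at s1[5]=s2[4], then A at s1[6]=s2[6], then A at s1[7]=s2[7]; all 5 bases appear in both, in order. Since dp[7][8] = 5, nothing longer is possible.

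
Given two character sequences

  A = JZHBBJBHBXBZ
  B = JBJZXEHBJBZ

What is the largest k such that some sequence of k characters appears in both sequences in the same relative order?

7

Pick J [1,3] → Z [2,4] → H [3,7] → B [5,8] → J [6,9] → B [11,10] → Z [12,11]; all 7 characters appear in both, in order, and the DP table's final entry dp[12][11] is also 7, so no common subsequence is longer.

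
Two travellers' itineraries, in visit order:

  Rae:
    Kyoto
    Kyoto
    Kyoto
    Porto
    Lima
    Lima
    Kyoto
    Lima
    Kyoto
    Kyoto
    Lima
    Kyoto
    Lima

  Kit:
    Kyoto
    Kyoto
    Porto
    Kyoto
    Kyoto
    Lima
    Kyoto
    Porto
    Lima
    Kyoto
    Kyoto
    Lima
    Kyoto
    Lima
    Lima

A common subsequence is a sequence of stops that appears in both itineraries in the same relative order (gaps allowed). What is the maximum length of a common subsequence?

11

Match Kyoto at Rae[1]=Kit[2] → Kyoto at Rae[2]=Kit[4] → Kyoto at Rae[3]=Kit[5] → Lima at Rae[6]=Kit[6] → Kyoto at Rae[7]=Kit[7] → Lima at Rae[8]=Kit[9] → Kyoto at Rae[9]=Kit[10] → Kyoto at Rae[10]=Kit[11] → Lima at Rae[11]=Kit[12] → Kyoto at Rae[12]=Kit[13] → Lima at Rae[13]=Kit[15] — 11 stops in the same relative order in both. Since dp[13][15] = 11, nothing longer is possible.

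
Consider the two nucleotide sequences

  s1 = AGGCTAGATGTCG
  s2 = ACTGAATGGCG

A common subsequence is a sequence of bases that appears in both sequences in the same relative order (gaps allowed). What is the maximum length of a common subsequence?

9

One common subsequence of length 9: A [1,1] → C [4,2] → T [5,3] → A [6,5] → A [8,6] → T [9,7] → G [10,9] → C [12,10] → G [13,11]. Since dp[13][11] = 9, nothing longer is possible.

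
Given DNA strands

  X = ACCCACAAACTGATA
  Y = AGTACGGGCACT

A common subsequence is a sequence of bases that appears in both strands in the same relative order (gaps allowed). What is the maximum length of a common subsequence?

6

Taking A at X[1]=Y[4] → C at X[2]=Y[5] → C at X[6]=Y[9] → A at X[9]=Y[10] → C at X[10]=Y[11] → T at X[14]=Y[12] gives a common subsequence of length 6, and the DP table's final entry dp[15][12] is also 6, so no common subsequence is longer.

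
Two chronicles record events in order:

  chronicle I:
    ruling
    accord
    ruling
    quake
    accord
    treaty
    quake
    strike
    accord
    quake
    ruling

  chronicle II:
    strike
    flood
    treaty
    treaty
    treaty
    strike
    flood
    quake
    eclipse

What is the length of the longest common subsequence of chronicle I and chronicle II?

Match treaty at chronicle I[6]=chronicle II[5]; then strike at chronicle I[8]=chronicle II[6]; then quake at chronicle I[10]=chronicle II[8] — 3 events in the same relative order in both. Since dp[11][9] = 3, nothing longer is possible.

3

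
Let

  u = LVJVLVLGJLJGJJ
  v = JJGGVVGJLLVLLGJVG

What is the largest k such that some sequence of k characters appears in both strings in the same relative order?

8

Taking V [2,6] → J [3,8] → V [4,11] → L [5,12] → L [7,13] → G [8,14] → J [9,15] → G [12,17] gives a common subsequence of length 8. Since dp[14][17] = 8, nothing longer is possible.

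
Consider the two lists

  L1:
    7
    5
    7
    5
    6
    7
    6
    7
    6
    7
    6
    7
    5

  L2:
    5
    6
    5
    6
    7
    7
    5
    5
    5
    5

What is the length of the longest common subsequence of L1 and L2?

One common subsequence of length 6: 5 [2,1], 5 [4,3], 6 [5,4], 7 [6,5], 7 [8,6], 5 [13,10], and the DP table's final entry dp[13][10] is also 6, so no common subsequence is longer.

6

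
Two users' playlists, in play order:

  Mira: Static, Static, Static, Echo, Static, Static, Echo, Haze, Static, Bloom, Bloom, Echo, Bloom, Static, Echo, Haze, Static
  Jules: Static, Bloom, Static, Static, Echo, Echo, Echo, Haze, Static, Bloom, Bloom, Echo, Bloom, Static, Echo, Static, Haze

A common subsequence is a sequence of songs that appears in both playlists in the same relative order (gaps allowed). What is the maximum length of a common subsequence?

One common subsequence of length 14: Static [1,1], then Static [2,3], then Static [3,4], then Echo [4,6], then Echo [7,7], then Haze [8,8], then Static [9,9], then Bloom [10,10], then Bloom [11,11], then Echo [12,12], then Bloom [13,13], then Static [14,14], then Echo [15,15], then Haze [16,17]. Since dp[17][17] = 14, nothing longer is possible.

14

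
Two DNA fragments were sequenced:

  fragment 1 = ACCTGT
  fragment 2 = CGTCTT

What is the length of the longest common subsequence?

Taking C at fragment 1[2]=fragment 2[1], then C at fragment 1[3]=fragment 2[4], then T at fragment 1[4]=fragment 2[5], then T at fragment 1[6]=fragment 2[6] gives a common subsequence of length 4. The LCS DP gives dp[6][6] = 4, so this is optimal.

4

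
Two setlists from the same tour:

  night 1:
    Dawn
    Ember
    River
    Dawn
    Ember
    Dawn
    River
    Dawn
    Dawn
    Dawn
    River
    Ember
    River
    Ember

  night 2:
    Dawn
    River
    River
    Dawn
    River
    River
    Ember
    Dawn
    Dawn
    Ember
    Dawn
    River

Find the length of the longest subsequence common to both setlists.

8

Match Dawn at night 1[1]=night 2[1], then River at night 1[3]=night 2[3], then Dawn at night 1[4]=night 2[4], then Ember at night 1[5]=night 2[7], then Dawn at night 1[6]=night 2[8], then Dawn at night 1[8]=night 2[9], then Dawn at night 1[10]=night 2[11], then River at night 1[13]=night 2[12] — 8 songs in the same relative order in both. The LCS DP gives dp[14][12] = 8, so this is optimal.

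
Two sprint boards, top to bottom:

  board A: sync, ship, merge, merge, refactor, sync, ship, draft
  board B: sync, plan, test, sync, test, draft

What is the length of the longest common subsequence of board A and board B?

Pick sync at board A[1]=board B[1], sync at board A[6]=board B[4], draft at board A[8]=board B[6]; all 3 tasks appear in both, in order, and the DP table's final entry dp[8][6] is also 3, so no common subsequence is longer.

3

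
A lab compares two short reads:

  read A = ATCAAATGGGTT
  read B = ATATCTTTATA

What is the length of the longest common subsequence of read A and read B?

6

One common subsequence of length 6: A (read A #1, read B #3), then T (read A #2, read B #4), then C (read A #3, read B #5), then T (read A #7, read B #7), then T (read A #11, read B #8), then T (read A #12, read B #10). The LCS DP gives dp[12][11] = 6, so this is optimal.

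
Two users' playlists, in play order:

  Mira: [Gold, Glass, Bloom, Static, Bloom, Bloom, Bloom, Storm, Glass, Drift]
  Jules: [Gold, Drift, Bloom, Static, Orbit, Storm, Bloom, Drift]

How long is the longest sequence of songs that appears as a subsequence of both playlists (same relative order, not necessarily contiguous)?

Match Gold [1,1], then Bloom [3,3], then Static [4,4], then Bloom [7,7], then Drift [10,8] — 5 songs in the same relative order in both. dp[10][8] = 5 confirms this is the maximum.

5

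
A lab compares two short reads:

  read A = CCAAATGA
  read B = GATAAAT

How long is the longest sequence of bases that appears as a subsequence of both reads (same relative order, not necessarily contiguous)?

Match A [3,4], A [4,5], A [5,6], T [6,7] — 4 bases in the same relative order in both. The LCS DP gives dp[8][7] = 4, so this is optimal.

4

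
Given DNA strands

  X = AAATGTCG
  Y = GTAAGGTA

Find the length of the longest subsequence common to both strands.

One common subsequence of length 4: A at X[1]=Y[3] → A at X[2]=Y[4] → G at X[5]=Y[6] → T at X[6]=Y[7]. Since dp[8][8] = 4, nothing longer is possible.

4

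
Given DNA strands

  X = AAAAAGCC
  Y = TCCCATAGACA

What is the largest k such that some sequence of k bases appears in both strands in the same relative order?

4

Taking A at X[1]=Y[5]; then A at X[2]=Y[7]; then A at X[3]=Y[9]; then A at X[5]=Y[11] gives a common subsequence of length 4. dp[8][11] = 4 confirms this is the maximum.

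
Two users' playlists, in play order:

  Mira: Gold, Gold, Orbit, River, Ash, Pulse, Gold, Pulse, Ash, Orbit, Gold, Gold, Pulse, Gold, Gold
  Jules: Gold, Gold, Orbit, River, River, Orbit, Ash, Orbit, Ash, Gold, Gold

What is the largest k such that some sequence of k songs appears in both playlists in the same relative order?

8

Pick Gold at Mira[1]=Jules[1], Gold at Mira[2]=Jules[2], Orbit at Mira[3]=Jules[3], River at Mira[4]=Jules[5], Ash at Mira[5]=Jules[7], Ash at Mira[9]=Jules[9], Gold at Mira[14]=Jules[10], Gold at Mira[15]=Jules[11]; all 8 songs appear in both, in order. dp[15][11] = 8 confirms this is the maximum.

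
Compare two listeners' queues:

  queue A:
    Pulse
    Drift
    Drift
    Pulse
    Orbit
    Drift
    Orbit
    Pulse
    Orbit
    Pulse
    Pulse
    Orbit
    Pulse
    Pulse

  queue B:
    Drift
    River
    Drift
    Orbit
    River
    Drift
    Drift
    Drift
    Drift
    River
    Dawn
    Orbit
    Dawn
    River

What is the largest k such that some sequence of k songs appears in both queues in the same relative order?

5

One common subsequence of length 5: Drift [2,1]; then Drift [3,3]; then Orbit [5,4]; then Drift [6,9]; then Orbit [7,12]. dp[14][14] = 5 confirms this is the maximum.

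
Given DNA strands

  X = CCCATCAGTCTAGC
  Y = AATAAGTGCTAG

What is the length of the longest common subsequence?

Match A at X[4]=Y[2] → T at X[5]=Y[3] → A at X[7]=Y[5] → G at X[8]=Y[6] → T at X[9]=Y[7] → C at X[10]=Y[9] → T at X[11]=Y[10] → A at X[12]=Y[11] → G at X[13]=Y[12] — 9 bases in the same relative order in both. dp[14][12] = 9 confirms this is the maximum.

9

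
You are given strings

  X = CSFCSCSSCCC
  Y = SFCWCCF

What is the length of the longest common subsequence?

5

Taking S [2,1], F [3,2], C [4,3], C [6,5], C [9,6] gives a common subsequence of length 5. Since dp[11][7] = 5, nothing longer is possible.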